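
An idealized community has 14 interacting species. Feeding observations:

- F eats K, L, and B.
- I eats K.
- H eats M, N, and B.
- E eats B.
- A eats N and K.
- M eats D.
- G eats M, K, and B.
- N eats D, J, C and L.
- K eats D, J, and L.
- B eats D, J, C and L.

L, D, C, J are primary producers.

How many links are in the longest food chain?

One longest chain: L → B → F.
It has 3 species and 2 links.

2 links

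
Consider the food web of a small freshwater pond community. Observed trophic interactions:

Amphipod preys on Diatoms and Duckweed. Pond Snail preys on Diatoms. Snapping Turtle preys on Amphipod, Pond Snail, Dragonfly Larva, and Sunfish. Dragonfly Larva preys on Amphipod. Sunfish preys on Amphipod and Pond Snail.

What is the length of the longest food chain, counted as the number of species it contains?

One longest chain: Duckweed → Amphipod → Sunfish → Snapping Turtle.
It has 4 species and 3 links.

4 species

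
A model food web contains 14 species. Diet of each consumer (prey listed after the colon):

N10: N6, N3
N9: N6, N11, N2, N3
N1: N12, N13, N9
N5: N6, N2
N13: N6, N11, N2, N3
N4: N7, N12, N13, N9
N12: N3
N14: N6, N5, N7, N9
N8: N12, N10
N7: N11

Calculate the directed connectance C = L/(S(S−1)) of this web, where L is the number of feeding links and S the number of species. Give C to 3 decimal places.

The web has S = 14 species and L = 27 feeding links.
C = L / (S(S−1)) = 27 / 182 = 0.1484 ≈ 0.148.

C = 0.148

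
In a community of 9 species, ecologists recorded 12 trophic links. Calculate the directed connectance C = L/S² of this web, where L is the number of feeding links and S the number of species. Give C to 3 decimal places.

C = 0.148

The web has S = 9 species and L = 12 feeding links.
C = L / S² = 12 / 81 = 0.1481 ≈ 0.148.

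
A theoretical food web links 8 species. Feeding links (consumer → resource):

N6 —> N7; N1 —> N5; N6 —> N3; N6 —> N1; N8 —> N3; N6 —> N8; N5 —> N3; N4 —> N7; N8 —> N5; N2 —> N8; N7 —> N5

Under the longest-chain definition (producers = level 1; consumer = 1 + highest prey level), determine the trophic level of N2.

N3 is a producer → level 1.
N5 eats N3 → level 2.
N8 eats N5 (level 2); other prey at levels: N3 1 → level 3.
N2 eats N8 → level 4.

Trophic level 4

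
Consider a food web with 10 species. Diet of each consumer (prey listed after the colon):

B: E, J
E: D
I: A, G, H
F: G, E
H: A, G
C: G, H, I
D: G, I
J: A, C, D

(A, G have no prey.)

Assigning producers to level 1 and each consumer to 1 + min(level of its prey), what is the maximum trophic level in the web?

3

Producers (level 1): A, G.
Following each consumer down to its lowest-level prey: A → J → B (levels 1 through 3).
All prey of B (J 2, E 3) are at level 2 or above, so B is at level 1 + 2 = 3.
Every consumer has at least one prey at level 2 or below, so none exceeds level 3.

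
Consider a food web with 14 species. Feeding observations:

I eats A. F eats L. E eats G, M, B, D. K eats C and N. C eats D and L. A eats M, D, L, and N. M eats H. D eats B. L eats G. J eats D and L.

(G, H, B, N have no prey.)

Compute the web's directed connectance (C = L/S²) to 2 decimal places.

C = 0.10

The web has S = 14 species and L = 19 feeding links.
C = L / S² = 19 / 196 = 0.0969 ≈ 0.10.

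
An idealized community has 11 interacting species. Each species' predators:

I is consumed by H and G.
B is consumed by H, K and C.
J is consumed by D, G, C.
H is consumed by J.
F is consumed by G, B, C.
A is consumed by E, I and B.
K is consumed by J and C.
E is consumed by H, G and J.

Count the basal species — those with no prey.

2

Basal species (no prey listed): F, A.
Count: 2.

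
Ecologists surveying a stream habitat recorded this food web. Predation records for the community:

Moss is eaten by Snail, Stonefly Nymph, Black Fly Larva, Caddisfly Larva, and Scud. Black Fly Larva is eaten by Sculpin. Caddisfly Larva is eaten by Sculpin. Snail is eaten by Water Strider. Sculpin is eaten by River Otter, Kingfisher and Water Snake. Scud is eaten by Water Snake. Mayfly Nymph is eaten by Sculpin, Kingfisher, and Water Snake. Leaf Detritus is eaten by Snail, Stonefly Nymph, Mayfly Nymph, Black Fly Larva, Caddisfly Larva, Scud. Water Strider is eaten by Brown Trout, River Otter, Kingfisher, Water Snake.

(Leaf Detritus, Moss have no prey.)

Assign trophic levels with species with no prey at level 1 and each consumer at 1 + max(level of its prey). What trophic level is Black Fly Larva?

Trophic level 2

Leaf Detritus has no prey (basal) → level 1.
Black Fly Larva eats Leaf Detritus (level 1); other prey at levels: Moss 1 → level 2.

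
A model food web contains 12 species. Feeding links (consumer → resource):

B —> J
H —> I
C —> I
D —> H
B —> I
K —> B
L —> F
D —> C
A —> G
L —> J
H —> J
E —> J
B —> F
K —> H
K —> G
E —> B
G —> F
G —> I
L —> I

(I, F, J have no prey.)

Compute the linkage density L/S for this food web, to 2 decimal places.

L/S = 1.58

There are L = 19 links among S = 12 species.
L/S = 19/12 = 1.5833 ≈ 1.58.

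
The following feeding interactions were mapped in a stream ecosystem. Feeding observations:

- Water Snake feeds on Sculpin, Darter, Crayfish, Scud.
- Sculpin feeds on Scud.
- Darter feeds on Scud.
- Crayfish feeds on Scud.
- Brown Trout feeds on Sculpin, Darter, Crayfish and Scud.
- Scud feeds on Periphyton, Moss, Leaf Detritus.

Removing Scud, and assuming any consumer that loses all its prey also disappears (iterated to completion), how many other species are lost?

5

Remove Scud.
Round 1: Crayfish (all prey gone), Darter (all prey gone), Sculpin (all prey gone) → extinct.
Round 2: Brown Trout (all prey gone), Water Snake (all prey gone) → extinct.
No further losses. Total secondary extinctions: 5.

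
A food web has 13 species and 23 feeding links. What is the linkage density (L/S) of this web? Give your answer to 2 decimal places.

There are L = 23 links among S = 13 species.
L/S = 23/13 = 1.7692 ≈ 1.77.

L/S = 1.77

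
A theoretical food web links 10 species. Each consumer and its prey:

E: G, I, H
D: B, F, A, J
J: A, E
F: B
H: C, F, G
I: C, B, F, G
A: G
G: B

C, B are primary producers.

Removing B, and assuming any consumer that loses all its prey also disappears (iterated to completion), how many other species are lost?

Remove B.
Round 1: F (all prey gone), G (all prey gone) → extinct.
Round 2: A (all prey gone) → extinct.
No further losses. Total secondary extinctions: 3.

3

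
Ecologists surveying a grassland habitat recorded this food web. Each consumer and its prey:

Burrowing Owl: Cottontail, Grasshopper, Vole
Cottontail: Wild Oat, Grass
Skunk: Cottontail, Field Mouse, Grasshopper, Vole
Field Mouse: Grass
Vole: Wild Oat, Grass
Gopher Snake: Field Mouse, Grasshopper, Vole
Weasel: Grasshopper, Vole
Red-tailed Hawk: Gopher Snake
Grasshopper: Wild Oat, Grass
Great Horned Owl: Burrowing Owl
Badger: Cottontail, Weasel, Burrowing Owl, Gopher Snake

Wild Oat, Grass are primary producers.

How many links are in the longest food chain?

One longest chain: Grass → Field Mouse → Gopher Snake → Badger.
It has 4 species and 3 links.

3 links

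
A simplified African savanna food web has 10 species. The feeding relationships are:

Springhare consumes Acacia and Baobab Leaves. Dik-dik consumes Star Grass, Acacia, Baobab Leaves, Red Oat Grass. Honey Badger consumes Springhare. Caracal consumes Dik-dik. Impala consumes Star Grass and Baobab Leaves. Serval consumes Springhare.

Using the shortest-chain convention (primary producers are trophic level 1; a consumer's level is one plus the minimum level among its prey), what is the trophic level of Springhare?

Trophic level 2

Baobab Leaves is a producer → level 1.
Springhare eats Baobab Leaves → level 2.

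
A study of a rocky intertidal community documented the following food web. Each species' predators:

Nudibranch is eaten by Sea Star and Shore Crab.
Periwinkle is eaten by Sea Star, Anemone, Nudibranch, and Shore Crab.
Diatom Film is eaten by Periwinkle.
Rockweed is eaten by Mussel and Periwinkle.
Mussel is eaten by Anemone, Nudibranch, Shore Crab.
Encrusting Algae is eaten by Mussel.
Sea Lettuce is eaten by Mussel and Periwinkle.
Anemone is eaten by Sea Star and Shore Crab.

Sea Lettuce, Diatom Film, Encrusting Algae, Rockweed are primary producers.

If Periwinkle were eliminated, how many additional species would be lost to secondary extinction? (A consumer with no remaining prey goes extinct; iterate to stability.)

0

Remove Periwinkle.
Every predator of it retains at least one other prey: Anemone still has Mussel; Nudibranch still has Mussel; Sea Star still has Anemone, Nudibranch; Shore Crab still has Mussel, Anemone, Nudibranch.
No consumer loses all prey, so no secondary extinctions occur.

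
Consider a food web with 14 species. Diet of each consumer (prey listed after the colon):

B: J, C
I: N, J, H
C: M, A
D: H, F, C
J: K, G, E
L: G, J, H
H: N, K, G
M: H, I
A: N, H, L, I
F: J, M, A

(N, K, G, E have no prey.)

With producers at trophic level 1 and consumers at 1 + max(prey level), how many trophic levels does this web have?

Producers (level 1): N, K, G, E.
K → J → I → M → C → B gives B level 6.
No species has a prey at level 6, so no species reaches level 7.

6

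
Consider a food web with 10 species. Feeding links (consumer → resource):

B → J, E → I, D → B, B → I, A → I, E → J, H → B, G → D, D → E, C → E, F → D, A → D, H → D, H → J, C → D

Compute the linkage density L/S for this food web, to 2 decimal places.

L/S = 1.50

There are L = 15 links among S = 10 species.
L/S = 15/10 = 1.5000 ≈ 1.50.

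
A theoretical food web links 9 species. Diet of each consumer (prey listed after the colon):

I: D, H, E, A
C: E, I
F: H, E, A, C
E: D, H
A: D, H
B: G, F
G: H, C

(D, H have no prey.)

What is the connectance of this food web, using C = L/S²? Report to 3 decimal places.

The web has S = 9 species and L = 18 feeding links.
C = L / S² = 18 / 81 = 0.2222 ≈ 0.222.

C = 0.222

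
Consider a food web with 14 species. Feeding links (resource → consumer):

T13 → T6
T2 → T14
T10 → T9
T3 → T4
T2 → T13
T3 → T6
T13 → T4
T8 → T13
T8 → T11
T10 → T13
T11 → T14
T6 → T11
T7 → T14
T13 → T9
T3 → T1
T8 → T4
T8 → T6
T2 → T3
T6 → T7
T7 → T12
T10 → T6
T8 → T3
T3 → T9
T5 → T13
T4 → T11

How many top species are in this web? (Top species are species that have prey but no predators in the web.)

Top species (has prey, but nothing eats it): T1, T9, T14, T12.
Count: 4.

4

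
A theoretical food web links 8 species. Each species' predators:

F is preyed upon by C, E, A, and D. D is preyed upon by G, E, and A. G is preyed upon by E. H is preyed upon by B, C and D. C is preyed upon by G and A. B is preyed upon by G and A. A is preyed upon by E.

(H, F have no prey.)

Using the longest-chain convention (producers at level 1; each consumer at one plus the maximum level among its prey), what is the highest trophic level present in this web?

4

Producers (level 1): H, F.
H → C → G → E gives E level 4.
No species has a prey at level 4, so no species reaches level 5.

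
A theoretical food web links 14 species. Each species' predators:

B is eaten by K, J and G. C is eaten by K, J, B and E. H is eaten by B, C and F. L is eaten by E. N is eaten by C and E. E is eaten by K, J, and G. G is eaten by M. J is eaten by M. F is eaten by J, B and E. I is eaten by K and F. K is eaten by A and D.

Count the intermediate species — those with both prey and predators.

7

Intermediate species (has both prey and predators): F, C, B, E, K, J, G.
Count: 7.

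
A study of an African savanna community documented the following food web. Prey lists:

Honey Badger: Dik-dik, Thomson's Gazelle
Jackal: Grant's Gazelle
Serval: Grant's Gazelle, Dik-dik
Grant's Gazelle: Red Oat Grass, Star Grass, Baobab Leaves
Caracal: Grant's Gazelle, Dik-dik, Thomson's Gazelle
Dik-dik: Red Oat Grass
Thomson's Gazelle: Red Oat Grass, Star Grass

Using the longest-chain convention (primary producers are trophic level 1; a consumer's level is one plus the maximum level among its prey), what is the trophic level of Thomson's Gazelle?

Trophic level 2

Red Oat Grass is a producer → level 1.
Thomson's Gazelle eats Red Oat Grass (level 1); other prey at levels: Star Grass 1 → level 2.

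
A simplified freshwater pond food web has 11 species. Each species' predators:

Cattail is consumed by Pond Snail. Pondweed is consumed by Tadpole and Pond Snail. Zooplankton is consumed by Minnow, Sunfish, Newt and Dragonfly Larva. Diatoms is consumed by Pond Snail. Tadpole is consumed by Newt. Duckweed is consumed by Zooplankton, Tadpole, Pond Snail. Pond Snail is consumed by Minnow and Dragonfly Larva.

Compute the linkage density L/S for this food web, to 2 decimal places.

There are L = 14 links among S = 11 species.
L/S = 14/11 = 1.2727 ≈ 1.27.

L/S = 1.27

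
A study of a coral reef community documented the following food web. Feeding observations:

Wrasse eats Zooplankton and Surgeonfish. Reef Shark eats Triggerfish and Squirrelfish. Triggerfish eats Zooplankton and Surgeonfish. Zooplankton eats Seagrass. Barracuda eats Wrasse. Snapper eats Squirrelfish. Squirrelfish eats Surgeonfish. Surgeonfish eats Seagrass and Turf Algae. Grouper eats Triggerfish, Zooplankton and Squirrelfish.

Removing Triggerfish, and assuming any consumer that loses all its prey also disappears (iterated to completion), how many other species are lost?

0

Remove Triggerfish.
Every predator of it retains at least one other prey: Reef Shark still has Squirrelfish; Grouper still has Zooplankton, Squirrelfish.
No consumer loses all prey, so no secondary extinctions occur.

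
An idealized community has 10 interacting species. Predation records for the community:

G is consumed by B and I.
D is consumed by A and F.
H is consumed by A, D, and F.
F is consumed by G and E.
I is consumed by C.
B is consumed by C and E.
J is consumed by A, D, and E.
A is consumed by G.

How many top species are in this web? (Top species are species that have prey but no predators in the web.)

Top species (has prey, but nothing eats it): C, E.
Count: 2.

2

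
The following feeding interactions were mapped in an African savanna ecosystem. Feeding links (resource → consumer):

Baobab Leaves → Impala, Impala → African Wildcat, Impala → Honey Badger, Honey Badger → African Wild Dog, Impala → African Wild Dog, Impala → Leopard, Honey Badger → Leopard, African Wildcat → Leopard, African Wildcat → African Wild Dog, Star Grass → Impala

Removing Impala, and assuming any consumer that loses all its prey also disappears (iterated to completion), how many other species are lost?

4

Remove Impala.
Round 1: Honey Badger (all prey gone), African Wildcat (all prey gone) → extinct.
Round 2: Leopard (all prey gone), African Wild Dog (all prey gone) → extinct.
No further losses. Total secondary extinctions: 4.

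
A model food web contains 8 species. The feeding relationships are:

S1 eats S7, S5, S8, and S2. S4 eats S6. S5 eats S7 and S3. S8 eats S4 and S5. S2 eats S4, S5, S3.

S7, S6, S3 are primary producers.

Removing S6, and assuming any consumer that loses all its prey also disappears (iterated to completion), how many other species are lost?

1

Remove S6.
Round 1: S4 (all prey gone) → extinct.
No further losses. Total secondary extinctions: 1.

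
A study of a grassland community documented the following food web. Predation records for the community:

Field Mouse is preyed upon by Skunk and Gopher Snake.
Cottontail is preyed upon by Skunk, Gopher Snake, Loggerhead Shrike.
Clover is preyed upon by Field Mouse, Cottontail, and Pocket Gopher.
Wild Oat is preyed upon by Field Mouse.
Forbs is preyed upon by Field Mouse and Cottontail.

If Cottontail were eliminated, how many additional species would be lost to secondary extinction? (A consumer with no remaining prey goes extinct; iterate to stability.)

Remove Cottontail.
Round 1: Loggerhead Shrike (all prey gone) → extinct.
No further losses. Total secondary extinctions: 1.

1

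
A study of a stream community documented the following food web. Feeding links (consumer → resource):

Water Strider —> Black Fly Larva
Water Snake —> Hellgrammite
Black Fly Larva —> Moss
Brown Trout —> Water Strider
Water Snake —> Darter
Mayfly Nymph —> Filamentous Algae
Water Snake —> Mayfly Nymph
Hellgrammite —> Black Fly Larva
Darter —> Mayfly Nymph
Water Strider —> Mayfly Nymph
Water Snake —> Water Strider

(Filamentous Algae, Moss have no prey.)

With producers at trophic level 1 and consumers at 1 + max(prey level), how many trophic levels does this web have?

4

Producers (level 1): Filamentous Algae, Moss.
Filamentous Algae → Mayfly Nymph → Water Strider → Brown Trout gives Brown Trout level 4.
No species has a prey at level 4, so no species reaches level 5.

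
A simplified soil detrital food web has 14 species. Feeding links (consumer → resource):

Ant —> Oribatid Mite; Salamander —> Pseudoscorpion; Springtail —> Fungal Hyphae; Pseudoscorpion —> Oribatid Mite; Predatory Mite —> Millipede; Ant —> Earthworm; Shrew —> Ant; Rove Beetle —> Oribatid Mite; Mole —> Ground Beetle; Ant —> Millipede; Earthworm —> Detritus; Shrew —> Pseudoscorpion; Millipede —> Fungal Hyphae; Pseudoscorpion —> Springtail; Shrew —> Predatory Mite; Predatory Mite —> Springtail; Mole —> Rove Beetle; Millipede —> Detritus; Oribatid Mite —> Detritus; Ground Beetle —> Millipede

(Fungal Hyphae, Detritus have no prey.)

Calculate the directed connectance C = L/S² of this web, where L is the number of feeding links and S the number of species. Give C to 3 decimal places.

The web has S = 14 species and L = 20 feeding links.
C = L / S² = 20 / 196 = 0.1020 ≈ 0.102.

C = 0.102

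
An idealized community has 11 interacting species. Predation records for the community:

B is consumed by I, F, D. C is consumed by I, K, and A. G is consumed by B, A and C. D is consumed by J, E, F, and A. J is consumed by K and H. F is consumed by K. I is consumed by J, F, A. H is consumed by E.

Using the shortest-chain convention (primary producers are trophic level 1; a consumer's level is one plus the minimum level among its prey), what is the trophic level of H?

Trophic level 5

G is a producer → level 1.
B eats G → level 2.
D eats B → level 3.
J eats D → level 4.
H eats J → level 5.
No prey of H is below level 4, so 5 is the minimum.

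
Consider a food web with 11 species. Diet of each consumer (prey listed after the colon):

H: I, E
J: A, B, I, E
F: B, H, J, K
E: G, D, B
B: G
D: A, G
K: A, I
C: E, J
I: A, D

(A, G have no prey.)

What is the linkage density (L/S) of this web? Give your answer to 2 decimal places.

L/S = 2.00

There are L = 22 links among S = 11 species.
L/S = 22/11 = 2.0000 ≈ 2.00.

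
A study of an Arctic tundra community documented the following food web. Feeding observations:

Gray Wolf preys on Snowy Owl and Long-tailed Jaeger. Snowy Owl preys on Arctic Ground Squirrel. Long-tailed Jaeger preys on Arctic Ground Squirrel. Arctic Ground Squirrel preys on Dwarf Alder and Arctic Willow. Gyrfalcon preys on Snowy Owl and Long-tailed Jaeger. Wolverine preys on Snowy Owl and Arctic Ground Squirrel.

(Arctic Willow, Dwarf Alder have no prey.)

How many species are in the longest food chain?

4 species

One longest chain: Arctic Willow → Arctic Ground Squirrel → Snowy Owl → Gray Wolf.
It has 4 species and 3 links.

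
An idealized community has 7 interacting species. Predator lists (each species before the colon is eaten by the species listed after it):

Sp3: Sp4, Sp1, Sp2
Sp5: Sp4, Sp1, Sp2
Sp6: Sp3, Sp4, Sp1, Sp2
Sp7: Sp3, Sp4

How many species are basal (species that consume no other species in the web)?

3

Basal species (no prey listed): Sp7, Sp6, Sp5.
Count: 3.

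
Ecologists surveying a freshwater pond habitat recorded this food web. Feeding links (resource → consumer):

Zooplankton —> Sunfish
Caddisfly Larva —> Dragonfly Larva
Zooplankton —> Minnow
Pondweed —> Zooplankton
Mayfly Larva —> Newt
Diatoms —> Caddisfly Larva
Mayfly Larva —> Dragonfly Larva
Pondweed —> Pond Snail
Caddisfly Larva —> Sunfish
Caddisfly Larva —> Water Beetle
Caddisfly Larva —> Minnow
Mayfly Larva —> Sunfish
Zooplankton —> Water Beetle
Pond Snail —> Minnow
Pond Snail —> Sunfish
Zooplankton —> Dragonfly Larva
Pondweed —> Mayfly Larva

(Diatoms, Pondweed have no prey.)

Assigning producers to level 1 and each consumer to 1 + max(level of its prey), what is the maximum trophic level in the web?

Producers (level 1): Diatoms, Pondweed.
Pondweed → Zooplankton → Water Beetle gives Water Beetle level 3.
No species has a prey at level 3, so no species reaches level 4.

3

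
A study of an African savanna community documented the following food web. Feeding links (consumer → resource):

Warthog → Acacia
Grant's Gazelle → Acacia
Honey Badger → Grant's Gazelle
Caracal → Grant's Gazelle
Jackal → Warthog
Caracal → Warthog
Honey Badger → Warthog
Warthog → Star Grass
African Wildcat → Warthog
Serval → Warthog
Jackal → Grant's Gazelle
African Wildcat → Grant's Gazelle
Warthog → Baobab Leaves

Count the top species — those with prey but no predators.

Top species (has prey, but nothing eats it): African Wildcat, Jackal, Caracal, Honey Badger, Serval.
Count: 5.

5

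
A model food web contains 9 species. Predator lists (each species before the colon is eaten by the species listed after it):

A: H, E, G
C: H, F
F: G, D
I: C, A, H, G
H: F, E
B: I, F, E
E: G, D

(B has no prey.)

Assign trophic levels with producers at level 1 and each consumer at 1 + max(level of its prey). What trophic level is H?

Trophic level 4

B is a producer → level 1.
I eats B → level 2.
C eats I → level 3.
H eats C (level 3); other prey at levels: I 2, A 3 → level 4.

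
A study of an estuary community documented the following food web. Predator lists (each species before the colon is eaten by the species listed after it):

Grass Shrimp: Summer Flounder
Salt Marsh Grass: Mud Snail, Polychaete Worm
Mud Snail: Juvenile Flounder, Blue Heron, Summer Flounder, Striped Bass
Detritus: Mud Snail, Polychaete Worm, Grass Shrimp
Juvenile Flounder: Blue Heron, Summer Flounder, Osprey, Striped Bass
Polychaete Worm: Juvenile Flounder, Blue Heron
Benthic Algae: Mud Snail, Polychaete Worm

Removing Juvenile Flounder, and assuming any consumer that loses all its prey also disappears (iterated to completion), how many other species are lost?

Remove Juvenile Flounder.
Round 1: Osprey (all prey gone) → extinct.
No further losses. Total secondary extinctions: 1.

1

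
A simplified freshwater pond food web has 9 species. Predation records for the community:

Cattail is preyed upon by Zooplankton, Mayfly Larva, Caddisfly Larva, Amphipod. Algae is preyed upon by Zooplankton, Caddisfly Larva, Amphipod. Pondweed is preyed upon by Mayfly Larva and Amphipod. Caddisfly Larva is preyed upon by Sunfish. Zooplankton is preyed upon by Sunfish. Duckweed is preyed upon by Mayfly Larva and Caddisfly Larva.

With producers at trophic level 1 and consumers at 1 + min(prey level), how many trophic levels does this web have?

Producers (level 1): Algae, Pondweed, Cattail, Duckweed.
Following each consumer down to its lowest-level prey: Algae → Zooplankton → Sunfish (levels 1 through 3).
All prey of Sunfish (Zooplankton 2, Caddisfly Larva 2) are at level 2 or above, so Sunfish is at level 1 + 2 = 3.
Every consumer has at least one prey at level 2 or below, so none exceeds level 3.

3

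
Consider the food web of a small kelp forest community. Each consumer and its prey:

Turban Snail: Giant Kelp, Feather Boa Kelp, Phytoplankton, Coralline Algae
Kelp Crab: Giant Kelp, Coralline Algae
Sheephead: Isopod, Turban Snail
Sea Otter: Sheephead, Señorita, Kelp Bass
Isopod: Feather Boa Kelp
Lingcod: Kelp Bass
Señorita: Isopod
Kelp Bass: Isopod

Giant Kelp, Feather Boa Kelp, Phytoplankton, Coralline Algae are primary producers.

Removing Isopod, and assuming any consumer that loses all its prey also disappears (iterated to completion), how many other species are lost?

Remove Isopod.
Round 1: Señorita (all prey gone), Kelp Bass (all prey gone) → extinct.
Round 2: Lingcod (all prey gone) → extinct.
No further losses. Total secondary extinctions: 3.

3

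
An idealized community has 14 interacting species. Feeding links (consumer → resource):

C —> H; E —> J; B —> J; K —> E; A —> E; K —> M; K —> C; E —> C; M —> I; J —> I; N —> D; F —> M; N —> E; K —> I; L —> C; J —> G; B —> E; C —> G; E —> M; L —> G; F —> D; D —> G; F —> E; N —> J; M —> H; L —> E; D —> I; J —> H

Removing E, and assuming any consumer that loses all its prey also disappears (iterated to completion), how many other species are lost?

Remove E.
Round 1: A (all prey gone) → extinct.
No further losses. Total secondary extinctions: 1.

1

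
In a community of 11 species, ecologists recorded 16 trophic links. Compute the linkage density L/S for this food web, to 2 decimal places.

There are L = 16 links among S = 11 species.
L/S = 16/11 = 1.4545 ≈ 1.45.

L/S = 1.45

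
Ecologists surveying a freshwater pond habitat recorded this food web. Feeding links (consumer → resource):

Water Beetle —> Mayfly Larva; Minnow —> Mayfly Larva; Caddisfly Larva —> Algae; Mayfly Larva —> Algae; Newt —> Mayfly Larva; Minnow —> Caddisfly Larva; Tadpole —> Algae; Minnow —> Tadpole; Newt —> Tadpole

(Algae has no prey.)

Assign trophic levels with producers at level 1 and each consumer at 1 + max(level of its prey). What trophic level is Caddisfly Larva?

Trophic level 2

Algae is a producer → level 1.
Caddisfly Larva eats Algae → level 2.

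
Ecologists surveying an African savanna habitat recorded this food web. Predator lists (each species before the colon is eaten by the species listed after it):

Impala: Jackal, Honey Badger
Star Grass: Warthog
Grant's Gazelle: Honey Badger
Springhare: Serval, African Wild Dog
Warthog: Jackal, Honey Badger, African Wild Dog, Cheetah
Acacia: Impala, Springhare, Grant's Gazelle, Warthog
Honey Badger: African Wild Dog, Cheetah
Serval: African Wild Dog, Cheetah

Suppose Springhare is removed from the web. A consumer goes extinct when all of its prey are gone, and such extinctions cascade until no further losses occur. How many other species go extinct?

1

Remove Springhare.
Round 1: Serval (all prey gone) → extinct.
No further losses. Total secondary extinctions: 1.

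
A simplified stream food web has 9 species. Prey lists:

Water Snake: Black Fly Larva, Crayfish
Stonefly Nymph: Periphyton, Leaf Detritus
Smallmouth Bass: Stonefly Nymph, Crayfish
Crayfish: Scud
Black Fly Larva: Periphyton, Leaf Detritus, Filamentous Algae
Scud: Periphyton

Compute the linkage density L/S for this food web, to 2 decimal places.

L/S = 1.22

There are L = 11 links among S = 9 species.
L/S = 11/9 = 1.2222 ≈ 1.22.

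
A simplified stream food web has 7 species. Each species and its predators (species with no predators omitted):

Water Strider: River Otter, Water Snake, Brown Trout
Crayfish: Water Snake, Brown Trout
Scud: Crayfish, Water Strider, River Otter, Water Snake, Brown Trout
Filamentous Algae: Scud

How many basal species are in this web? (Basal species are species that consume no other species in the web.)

1

Basal species (no prey listed): Filamentous Algae.
Count: 1.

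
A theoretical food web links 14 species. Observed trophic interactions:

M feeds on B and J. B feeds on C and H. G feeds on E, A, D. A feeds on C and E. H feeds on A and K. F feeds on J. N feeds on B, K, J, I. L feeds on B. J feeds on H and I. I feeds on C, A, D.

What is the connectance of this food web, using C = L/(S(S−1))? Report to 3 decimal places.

The web has S = 14 species and L = 22 feeding links.
C = L / (S(S−1)) = 22 / 182 = 0.1209 ≈ 0.121.

C = 0.121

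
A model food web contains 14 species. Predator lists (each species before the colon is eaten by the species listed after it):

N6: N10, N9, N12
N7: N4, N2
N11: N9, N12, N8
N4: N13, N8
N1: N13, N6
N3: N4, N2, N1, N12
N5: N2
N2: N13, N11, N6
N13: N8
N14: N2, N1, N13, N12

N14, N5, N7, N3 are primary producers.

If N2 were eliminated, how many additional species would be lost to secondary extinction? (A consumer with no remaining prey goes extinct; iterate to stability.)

1

Remove N2.
Round 1: N11 (all prey gone) → extinct.
No further losses. Total secondary extinctions: 1.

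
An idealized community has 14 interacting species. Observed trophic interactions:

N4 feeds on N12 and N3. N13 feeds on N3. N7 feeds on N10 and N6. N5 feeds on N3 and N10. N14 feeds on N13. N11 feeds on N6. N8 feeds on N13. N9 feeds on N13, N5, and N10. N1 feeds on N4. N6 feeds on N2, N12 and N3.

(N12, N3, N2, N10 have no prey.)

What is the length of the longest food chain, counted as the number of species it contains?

3 species

One longest chain: N12 → N4 → N1.
It has 3 species and 2 links.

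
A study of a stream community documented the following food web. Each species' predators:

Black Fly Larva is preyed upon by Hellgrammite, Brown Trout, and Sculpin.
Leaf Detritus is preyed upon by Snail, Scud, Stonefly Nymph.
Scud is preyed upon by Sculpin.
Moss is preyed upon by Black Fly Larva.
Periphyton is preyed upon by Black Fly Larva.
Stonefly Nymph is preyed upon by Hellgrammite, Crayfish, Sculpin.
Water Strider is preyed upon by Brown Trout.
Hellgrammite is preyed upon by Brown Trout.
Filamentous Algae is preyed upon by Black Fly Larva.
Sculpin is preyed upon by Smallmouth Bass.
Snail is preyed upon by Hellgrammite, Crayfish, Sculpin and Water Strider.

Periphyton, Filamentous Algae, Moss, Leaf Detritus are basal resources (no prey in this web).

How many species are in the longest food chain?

One longest chain: Leaf Detritus → Stonefly Nymph → Sculpin → Smallmouth Bass.
It has 4 species and 3 links.

4 species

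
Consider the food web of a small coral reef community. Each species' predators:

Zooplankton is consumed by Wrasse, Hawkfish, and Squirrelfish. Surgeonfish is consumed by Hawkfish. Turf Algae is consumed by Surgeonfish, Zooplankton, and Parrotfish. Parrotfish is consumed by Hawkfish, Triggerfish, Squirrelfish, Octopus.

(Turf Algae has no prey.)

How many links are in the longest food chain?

2 links

One longest chain: Turf Algae → Zooplankton → Squirrelfish.
It has 3 species and 2 links.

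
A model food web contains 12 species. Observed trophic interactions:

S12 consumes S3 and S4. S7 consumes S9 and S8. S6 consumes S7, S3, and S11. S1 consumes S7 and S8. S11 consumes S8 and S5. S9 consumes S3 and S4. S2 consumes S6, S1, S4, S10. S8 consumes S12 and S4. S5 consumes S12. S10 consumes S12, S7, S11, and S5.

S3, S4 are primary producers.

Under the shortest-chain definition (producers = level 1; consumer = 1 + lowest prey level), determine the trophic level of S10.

S3 is a producer → level 1.
S12 eats S3 → level 2.
S10 eats S12 → level 3.
No prey of S10 is below level 2, so 3 is the minimum.

Trophic level 3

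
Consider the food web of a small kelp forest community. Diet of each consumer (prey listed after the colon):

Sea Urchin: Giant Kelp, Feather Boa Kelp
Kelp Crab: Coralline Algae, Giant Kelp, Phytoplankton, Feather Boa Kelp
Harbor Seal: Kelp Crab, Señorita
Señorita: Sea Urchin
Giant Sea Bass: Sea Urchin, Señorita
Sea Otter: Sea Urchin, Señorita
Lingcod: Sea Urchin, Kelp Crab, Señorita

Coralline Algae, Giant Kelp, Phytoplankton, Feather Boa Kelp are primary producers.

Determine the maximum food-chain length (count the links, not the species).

One longest chain: Giant Kelp → Sea Urchin → Señorita → Lingcod.
It has 4 species and 3 links.

3 links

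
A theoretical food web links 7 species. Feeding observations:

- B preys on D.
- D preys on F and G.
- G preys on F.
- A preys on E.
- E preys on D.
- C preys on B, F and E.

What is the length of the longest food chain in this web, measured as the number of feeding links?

One longest chain: F → G → D → E → A.
It has 5 species and 4 links.

4 links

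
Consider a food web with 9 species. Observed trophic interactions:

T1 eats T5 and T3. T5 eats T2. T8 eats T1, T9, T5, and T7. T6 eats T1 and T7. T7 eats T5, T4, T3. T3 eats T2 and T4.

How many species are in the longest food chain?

One longest chain: T2 → T5 → T1 → T8.
It has 4 species and 3 links.

4 species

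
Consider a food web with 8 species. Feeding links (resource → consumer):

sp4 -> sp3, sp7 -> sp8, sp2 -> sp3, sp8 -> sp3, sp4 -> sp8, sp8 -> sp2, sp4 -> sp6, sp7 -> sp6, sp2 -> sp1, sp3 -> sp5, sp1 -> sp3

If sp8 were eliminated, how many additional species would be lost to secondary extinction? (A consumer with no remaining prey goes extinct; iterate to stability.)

Remove sp8.
Round 1: sp2 (all prey gone) → extinct.
Round 2: sp1 (all prey gone) → extinct.
No further losses. Total secondary extinctions: 2.

2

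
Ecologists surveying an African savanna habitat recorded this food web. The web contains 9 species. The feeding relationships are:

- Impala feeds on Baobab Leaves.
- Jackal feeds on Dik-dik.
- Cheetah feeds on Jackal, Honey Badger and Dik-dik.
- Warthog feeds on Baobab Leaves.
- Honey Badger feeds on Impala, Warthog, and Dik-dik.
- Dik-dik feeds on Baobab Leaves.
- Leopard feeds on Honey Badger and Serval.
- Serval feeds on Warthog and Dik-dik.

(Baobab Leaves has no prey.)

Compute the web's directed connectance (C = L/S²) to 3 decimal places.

C = 0.173

The web has S = 9 species and L = 14 feeding links.
C = L / S² = 14 / 81 = 0.1728 ≈ 0.173.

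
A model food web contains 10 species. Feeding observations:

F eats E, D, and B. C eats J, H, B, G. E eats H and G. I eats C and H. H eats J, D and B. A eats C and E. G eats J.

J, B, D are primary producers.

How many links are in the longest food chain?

One longest chain: J → H → C → A.
It has 4 species and 3 links.

3 links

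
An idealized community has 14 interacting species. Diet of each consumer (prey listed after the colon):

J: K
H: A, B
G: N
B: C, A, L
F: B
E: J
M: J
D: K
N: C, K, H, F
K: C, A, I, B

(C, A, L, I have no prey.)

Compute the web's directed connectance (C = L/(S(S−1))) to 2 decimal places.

The web has S = 14 species and L = 19 feeding links.
C = L / (S(S−1)) = 19 / 182 = 0.1044 ≈ 0.10.

C = 0.10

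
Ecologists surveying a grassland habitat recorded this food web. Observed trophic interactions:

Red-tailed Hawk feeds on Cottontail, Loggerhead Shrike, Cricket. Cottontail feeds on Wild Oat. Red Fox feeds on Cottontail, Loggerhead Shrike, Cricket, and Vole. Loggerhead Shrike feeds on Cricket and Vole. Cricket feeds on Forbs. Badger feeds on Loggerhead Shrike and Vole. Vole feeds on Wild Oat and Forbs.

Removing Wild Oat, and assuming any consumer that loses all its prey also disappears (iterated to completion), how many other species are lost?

Remove Wild Oat.
Round 1: Cottontail (all prey gone) → extinct.
No further losses. Total secondary extinctions: 1.

1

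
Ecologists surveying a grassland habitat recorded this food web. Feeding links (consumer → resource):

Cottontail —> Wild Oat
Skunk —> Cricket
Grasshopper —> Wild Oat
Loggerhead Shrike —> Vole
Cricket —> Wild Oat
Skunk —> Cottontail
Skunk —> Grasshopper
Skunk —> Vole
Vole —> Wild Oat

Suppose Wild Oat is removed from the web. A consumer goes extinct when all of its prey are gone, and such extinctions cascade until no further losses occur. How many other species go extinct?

6

Remove Wild Oat.
Round 1: Vole (all prey gone), Cottontail (all prey gone), Grasshopper (all prey gone), Cricket (all prey gone) → extinct.
Round 2: Skunk (all prey gone), Loggerhead Shrike (all prey gone) → extinct.
No further losses. Total secondary extinctions: 6.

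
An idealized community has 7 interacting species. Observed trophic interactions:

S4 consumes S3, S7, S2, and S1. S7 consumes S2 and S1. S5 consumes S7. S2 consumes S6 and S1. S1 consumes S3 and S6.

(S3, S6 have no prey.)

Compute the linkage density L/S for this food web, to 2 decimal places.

L/S = 1.57

There are L = 11 links among S = 7 species.
L/S = 11/7 = 1.5714 ≈ 1.57.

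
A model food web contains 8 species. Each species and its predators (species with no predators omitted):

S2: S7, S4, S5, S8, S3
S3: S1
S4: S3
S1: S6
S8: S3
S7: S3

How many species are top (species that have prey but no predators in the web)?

Top species (has prey, but nothing eats it): S5, S6.
Count: 2.

2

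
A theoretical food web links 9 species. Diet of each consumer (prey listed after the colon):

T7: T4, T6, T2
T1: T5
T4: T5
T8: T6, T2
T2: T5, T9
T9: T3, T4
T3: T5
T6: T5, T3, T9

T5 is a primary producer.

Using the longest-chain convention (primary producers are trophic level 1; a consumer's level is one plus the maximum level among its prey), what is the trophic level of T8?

Trophic level 5

T5 is a producer → level 1.
T3 eats T5 → level 2.
T9 eats T3 (level 2); other prey at levels: T4 2 → level 3.
T6 eats T9 (level 3); other prey at levels: T5 1, T3 2 → level 4.
T8 eats T6 (level 4); other prey at levels: T2 4 → level 5.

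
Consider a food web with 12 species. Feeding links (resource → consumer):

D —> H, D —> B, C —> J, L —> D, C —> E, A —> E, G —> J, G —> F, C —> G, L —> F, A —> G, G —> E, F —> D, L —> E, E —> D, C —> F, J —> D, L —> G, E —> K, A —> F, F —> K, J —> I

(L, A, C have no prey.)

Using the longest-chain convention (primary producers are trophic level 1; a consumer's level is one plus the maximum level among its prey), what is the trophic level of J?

Trophic level 3

L is a producer → level 1.
G eats L (level 1); other prey at levels: A 1, C 1 → level 2.
J eats G (level 2); other prey at levels: C 1 → level 3.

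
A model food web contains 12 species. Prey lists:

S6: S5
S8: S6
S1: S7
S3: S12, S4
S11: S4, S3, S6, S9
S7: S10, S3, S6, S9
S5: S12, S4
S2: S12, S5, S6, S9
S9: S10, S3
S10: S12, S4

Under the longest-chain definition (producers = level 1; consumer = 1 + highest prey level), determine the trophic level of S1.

Trophic level 5

S12 is a producer → level 1.
S5 eats S12 (level 1); other prey at levels: S4 1 → level 2.
S6 eats S5 → level 3.
S7 eats S6 (level 3); other prey at levels: S10 2, S3 2, S9 3 → level 4.
S1 eats S7 → level 5.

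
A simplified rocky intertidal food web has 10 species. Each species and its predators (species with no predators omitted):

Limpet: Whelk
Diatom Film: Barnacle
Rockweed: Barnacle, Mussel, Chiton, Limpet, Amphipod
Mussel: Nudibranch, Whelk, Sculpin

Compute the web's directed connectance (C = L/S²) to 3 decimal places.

The web has S = 10 species and L = 10 feeding links.
C = L / S² = 10 / 100 = 0.1000 ≈ 0.100.

C = 0.100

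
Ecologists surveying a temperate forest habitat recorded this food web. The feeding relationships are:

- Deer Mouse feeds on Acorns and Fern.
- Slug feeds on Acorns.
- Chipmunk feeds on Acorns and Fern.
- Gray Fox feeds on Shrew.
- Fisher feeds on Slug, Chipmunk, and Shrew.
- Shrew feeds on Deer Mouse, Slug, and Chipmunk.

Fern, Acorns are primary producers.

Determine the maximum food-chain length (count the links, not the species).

One longest chain: Acorns → Slug → Shrew → Gray Fox.
It has 4 species and 3 links.

3 links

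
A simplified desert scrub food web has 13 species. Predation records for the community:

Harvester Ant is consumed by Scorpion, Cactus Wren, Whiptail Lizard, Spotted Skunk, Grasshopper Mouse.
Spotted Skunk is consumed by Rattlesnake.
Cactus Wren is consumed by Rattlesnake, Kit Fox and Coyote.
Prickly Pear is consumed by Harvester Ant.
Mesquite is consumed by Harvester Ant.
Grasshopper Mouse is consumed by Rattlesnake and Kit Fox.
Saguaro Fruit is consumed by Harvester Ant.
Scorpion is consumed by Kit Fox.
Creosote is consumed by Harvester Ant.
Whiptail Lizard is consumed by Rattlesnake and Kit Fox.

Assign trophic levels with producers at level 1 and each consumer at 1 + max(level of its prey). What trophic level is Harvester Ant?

Creosote is a producer → level 1.
Harvester Ant eats Creosote (level 1); other prey at levels: Prickly Pear 1, Mesquite 1, Saguaro Fruit 1 → level 2.

Trophic level 2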